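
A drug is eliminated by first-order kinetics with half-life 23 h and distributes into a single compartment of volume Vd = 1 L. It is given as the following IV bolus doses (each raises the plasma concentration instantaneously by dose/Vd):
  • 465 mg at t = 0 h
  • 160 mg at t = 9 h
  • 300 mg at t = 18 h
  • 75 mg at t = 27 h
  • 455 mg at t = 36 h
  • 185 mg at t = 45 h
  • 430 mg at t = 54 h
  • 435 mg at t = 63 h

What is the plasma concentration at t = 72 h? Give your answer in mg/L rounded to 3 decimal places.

k = ln 2 / 23 = 0.03014 per h
Dose 1 (465 mg at t=0 h): 465·exp(−0.03014·72) = 53.100 mg/L
Dose 2 (160 mg at t=9 h): 160·exp(−0.03014·63) = 23.964 mg/L
Dose 3 (300 mg at t=18 h): 300·exp(−0.03014·54) = 58.933 mg/L
Dose 4 (75 mg at t=27 h): 75·exp(−0.03014·45) = 19.324 mg/L
Dose 5 (455 mg at t=36 h): 455·exp(−0.03014·36) = 153.757 mg/L
Dose 6 (185 mg at t=45 h): 185·exp(−0.03014·27) = 81.995 mg/L
Dose 7 (430 mg at t=54 h): 430·exp(−0.03014·18) = 249.965 mg/L
Dose 8 (435 mg at t=63 h): 435·exp(−0.03014·9) = 331.661 mg/L
C(72) = 53.100 + 23.964 + 58.933 + 19.324 + 153.757 + 81.995 + 249.965 + 331.661 = 972.699 mg/L

972.699 mg/L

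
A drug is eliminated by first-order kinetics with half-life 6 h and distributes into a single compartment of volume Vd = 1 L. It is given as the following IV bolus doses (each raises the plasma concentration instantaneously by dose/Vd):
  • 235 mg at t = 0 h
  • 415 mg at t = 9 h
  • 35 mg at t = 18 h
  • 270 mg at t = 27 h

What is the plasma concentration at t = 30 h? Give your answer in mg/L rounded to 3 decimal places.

243.694 mg/L

k = ln 2 / 6 = 0.11552 per h
Dose 1 (235 mg at t=0 h): 235·exp(−0.11552·30) = 7.344 mg/L
Dose 2 (415 mg at t=9 h): 415·exp(−0.11552·21) = 36.681 mg/L
Dose 3 (35 mg at t=18 h): 35·exp(−0.11552·12) = 8.750 mg/L
Dose 4 (270 mg at t=27 h): 270·exp(−0.11552·3) = 190.919 mg/L
C(30) = 7.344 + 36.681 + 8.750 + 190.919 = 243.694 mg/L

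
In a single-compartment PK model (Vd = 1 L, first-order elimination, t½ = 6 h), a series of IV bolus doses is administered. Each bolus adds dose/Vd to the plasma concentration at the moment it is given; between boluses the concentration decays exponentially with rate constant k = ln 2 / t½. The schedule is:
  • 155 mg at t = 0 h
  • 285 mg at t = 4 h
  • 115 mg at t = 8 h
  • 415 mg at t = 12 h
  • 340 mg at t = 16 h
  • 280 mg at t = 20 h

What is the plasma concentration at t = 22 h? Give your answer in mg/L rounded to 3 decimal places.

593.602 mg/L

k = ln 2 / 6 = 0.11552 per h
Dose 1 (155 mg at t=0 h): 155·exp(−0.11552·22) = 12.205 mg/L
Dose 2 (285 mg at t=4 h): 285·exp(−0.11552·18) = 35.625 mg/L
Dose 3 (115 mg at t=8 h): 115·exp(−0.11552·14) = 22.819 mg/L
Dose 4 (415 mg at t=12 h): 415·exp(−0.11552·10) = 130.717 mg/L
Dose 5 (340 mg at t=16 h): 340·exp(−0.11552·6) = 170.000 mg/L
Dose 6 (280 mg at t=20 h): 280·exp(−0.11552·2) = 222.236 mg/L
C(22) = 12.205 + 35.625 + 22.819 + 130.717 + 170.000 + 222.236 = 593.602 mg/L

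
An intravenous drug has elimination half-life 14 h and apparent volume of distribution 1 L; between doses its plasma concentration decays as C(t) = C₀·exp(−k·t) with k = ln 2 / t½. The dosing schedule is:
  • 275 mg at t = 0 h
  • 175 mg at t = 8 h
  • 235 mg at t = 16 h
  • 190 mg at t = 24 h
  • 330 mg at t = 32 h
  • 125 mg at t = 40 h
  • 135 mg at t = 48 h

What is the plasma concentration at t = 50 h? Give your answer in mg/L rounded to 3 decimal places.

474.919 mg/L

k = ln 2 / 14 = 0.04951 per h
Dose 1 (275 mg at t=0 h): 275·exp(−0.04951·50) = 23.133 mg/L
Dose 2 (175 mg at t=8 h): 175·exp(−0.04951·42) = 21.875 mg/L
Dose 3 (235 mg at t=16 h): 235·exp(−0.04951·34) = 43.651 mg/L
Dose 4 (190 mg at t=24 h): 190·exp(−0.04951·26) = 52.444 mg/L
Dose 5 (330 mg at t=32 h): 330·exp(−0.04951·18) = 135.355 mg/L
Dose 6 (125 mg at t=40 h): 125·exp(−0.04951·10) = 76.188 mg/L
Dose 7 (135 mg at t=48 h): 135·exp(−0.04951·2) = 122.273 mg/L
C(50) = 23.133 + 21.875 + 43.651 + 52.444 + 135.355 + 76.188 + 122.273 = 474.919 mg/L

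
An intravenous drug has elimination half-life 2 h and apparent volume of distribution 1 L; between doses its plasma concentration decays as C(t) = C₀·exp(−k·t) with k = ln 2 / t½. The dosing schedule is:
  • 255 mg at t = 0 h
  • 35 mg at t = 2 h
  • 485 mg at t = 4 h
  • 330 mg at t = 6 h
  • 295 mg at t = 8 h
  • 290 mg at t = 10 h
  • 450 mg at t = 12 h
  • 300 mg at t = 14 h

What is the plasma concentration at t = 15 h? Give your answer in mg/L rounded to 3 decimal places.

475.667 mg/L

k = ln 2 / 2 = 0.34657 per h
Dose 1 (255 mg at t=0 h): 255·exp(−0.34657·15) = 1.409 mg/L
Dose 2 (35 mg at t=2 h): 35·exp(−0.34657·13) = 0.387 mg/L
Dose 3 (485 mg at t=4 h): 485·exp(−0.34657·11) = 10.717 mg/L
Dose 4 (330 mg at t=6 h): 330·exp(−0.34657·9) = 14.584 mg/L
Dose 5 (295 mg at t=8 h): 295·exp(−0.34657·7) = 26.075 mg/L
Dose 6 (290 mg at t=10 h): 290·exp(−0.34657·5) = 51.265 mg/L
Dose 7 (450 mg at t=12 h): 450·exp(−0.34657·3) = 159.099 mg/L
Dose 8 (300 mg at t=14 h): 300·exp(−0.34657·1) = 212.132 mg/L
C(15) = 1.409 + 0.387 + 10.717 + 14.584 + 26.075 + 51.265 + 159.099 + 212.132 = 475.667 mg/L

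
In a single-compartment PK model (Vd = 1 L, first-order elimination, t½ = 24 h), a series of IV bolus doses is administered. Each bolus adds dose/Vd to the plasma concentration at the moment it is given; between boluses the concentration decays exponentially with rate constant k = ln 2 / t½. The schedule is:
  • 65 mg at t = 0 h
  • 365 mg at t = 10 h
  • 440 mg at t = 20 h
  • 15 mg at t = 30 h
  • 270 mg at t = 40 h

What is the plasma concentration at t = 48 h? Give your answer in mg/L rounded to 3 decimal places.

k = ln 2 / 24 = 0.02888 per h
Dose 1 (65 mg at t=0 h): 65·exp(−0.02888·48) = 16.250 mg/L
Dose 2 (365 mg at t=10 h): 365·exp(−0.02888·38) = 121.804 mg/L
Dose 3 (440 mg at t=20 h): 440·exp(−0.02888·28) = 195.998 mg/L
Dose 4 (15 mg at t=30 h): 15·exp(−0.02888·18) = 8.919 mg/L
Dose 5 (270 mg at t=40 h): 270·exp(−0.02888·8) = 214.299 mg/L
C(48) = 16.250 + 121.804 + 195.998 + 8.919 + 214.299 = 557.270 mg/L

557.270 mg/L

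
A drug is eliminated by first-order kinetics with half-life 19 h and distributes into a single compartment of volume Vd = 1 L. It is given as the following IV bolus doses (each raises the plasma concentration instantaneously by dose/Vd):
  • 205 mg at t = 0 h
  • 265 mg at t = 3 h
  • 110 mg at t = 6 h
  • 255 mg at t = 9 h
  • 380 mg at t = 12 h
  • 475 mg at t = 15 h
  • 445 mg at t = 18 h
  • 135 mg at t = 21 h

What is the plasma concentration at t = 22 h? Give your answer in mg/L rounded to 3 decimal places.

k = ln 2 / 19 = 0.03648 per h
Dose 1 (205 mg at t=0 h): 205·exp(−0.03648·22) = 91.874 mg/L
Dose 2 (265 mg at t=3 h): 265·exp(−0.03648·19) = 132.500 mg/L
Dose 3 (110 mg at t=6 h): 110·exp(−0.03648·16) = 61.361 mg/L
Dose 4 (255 mg at t=9 h): 255·exp(−0.03648·13) = 158.698 mg/L
Dose 5 (380 mg at t=12 h): 380·exp(−0.03648·10) = 263.844 mg/L
Dose 6 (475 mg at t=15 h): 475·exp(−0.03648·7) = 367.949 mg/L
Dose 7 (445 mg at t=18 h): 445·exp(−0.03648·4) = 384.579 mg/L
Dose 8 (135 mg at t=21 h): 135·exp(−0.03648·1) = 130.164 mg/L
C(22) = 91.874 + 132.500 + 61.361 + 158.698 + 263.844 + 367.949 + 384.579 + 130.164 = 1590.969 mg/L

1590.969 mg/L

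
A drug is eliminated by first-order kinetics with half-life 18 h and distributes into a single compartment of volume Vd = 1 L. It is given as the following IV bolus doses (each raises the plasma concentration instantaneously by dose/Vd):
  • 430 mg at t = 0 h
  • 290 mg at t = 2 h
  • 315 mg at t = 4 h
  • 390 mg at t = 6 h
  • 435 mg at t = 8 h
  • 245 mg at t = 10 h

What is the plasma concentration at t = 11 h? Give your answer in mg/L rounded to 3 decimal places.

1672.131 mg/L

k = ln 2 / 18 = 0.03851 per h
Dose 1 (430 mg at t=0 h): 430·exp(−0.03851·11) = 281.518 mg/L
Dose 2 (290 mg at t=2 h): 290·exp(−0.03851·9) = 205.061 mg/L
Dose 3 (315 mg at t=4 h): 315·exp(−0.03851·7) = 240.571 mg/L
Dose 4 (390 mg at t=6 h): 390·exp(−0.03851·5) = 321.696 mg/L
Dose 5 (435 mg at t=8 h): 435·exp(−0.03851·3) = 387.541 mg/L
Dose 6 (245 mg at t=10 h): 245·exp(−0.03851·1) = 235.745 mg/L
C(11) = 281.518 + 205.061 + 240.571 + 321.696 + 387.541 + 235.745 = 1672.131 mg/L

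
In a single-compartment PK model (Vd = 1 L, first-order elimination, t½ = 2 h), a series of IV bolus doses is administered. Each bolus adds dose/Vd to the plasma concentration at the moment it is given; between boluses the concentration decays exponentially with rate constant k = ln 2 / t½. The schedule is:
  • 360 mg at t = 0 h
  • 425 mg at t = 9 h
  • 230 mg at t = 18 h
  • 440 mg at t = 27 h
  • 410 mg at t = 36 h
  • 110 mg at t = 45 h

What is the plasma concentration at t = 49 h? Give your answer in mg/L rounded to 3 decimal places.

32.250 mg/L

k = ln 2 / 2 = 0.34657 per h
Dose 1 (360 mg at t=0 h): 360·exp(−0.34657·49) = 0.000 mg/L
Dose 2 (425 mg at t=9 h): 425·exp(−0.34657·40) = 0.000 mg/L
Dose 3 (230 mg at t=18 h): 230·exp(−0.34657·31) = 0.005 mg/L
Dose 4 (440 mg at t=27 h): 440·exp(−0.34657·22) = 0.215 mg/L
Dose 5 (410 mg at t=36 h): 410·exp(−0.34657·13) = 4.530 mg/L
Dose 6 (110 mg at t=45 h): 110·exp(−0.34657·4) = 27.500 mg/L
C(49) = 0.000 + 0.000 + 0.005 + 0.215 + 4.530 + 27.500 = 32.250 mg/L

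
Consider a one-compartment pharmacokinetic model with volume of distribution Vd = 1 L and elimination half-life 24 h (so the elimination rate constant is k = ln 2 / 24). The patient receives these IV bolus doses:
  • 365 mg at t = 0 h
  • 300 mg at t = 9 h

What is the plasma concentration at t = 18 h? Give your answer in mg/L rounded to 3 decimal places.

448.362 mg/L

k = ln 2 / 24 = 0.02888 per h
Dose 1 (365 mg at t=0 h): 365·exp(−0.02888·18) = 217.030 mg/L
Dose 2 (300 mg at t=9 h): 300·exp(−0.02888·9) = 231.332 mg/L
C(18) = 217.030 + 231.332 = 448.362 mg/L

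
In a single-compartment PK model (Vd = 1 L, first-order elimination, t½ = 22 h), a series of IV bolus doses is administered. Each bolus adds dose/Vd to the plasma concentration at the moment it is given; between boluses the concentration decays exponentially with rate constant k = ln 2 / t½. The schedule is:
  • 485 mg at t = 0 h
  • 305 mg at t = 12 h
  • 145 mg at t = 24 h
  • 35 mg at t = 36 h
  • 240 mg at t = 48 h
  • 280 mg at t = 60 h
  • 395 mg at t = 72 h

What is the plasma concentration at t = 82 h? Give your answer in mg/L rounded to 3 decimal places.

612.236 mg/L

k = ln 2 / 22 = 0.03151 per h
Dose 1 (485 mg at t=0 h): 485·exp(−0.03151·82) = 36.620 mg/L
Dose 2 (305 mg at t=12 h): 305·exp(−0.03151·70) = 33.611 mg/L
Dose 3 (145 mg at t=24 h): 145·exp(−0.03151·58) = 23.321 mg/L
Dose 4 (35 mg at t=36 h): 35·exp(−0.03151·46) = 8.216 mg/L
Dose 5 (240 mg at t=48 h): 240·exp(−0.03151·34) = 82.221 mg/L
Dose 6 (280 mg at t=60 h): 280·exp(−0.03151·22) = 140.000 mg/L
Dose 7 (395 mg at t=72 h): 395·exp(−0.03151·10) = 288.247 mg/L
C(82) = 36.620 + 33.611 + 23.321 + 8.216 + 82.221 + 140.000 + 288.247 = 612.236 mg/L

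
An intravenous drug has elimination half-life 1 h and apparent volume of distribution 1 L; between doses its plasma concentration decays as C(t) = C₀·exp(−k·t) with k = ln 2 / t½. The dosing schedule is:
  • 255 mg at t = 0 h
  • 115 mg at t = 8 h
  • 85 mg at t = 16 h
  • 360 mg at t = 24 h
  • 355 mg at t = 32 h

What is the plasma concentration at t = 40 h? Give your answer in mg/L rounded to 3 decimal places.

k = ln 2 / 1 = 0.69315 per h
Dose 1 (255 mg at t=0 h): 255·exp(−0.69315·40) = 0.000 mg/L
Dose 2 (115 mg at t=8 h): 115·exp(−0.69315·32) = 0.000 mg/L
Dose 3 (85 mg at t=16 h): 85·exp(−0.69315·24) = 0.000 mg/L
Dose 4 (360 mg at t=24 h): 360·exp(−0.69315·16) = 0.005 mg/L
Dose 5 (355 mg at t=32 h): 355·exp(−0.69315·8) = 1.387 mg/L
C(40) = 0.000 + 0.000 + 0.000 + 0.005 + 1.387 = 1.392 mg/L

1.392 mg/L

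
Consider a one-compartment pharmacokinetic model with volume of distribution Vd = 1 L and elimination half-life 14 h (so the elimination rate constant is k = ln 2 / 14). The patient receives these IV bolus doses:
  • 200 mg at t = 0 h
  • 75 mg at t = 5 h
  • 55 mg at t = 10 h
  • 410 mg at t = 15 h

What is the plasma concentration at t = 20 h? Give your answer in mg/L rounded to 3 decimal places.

k = ln 2 / 14 = 0.04951 per h
Dose 1 (200 mg at t=0 h): 200·exp(−0.04951·20) = 74.300 mg/L
Dose 2 (75 mg at t=5 h): 75·exp(−0.04951·15) = 35.689 mg/L
Dose 3 (55 mg at t=10 h): 55·exp(−0.04951·10) = 33.523 mg/L
Dose 4 (410 mg at t=15 h): 410·exp(−0.04951·5) = 320.091 mg/L
C(20) = 74.300 + 35.689 + 33.523 + 320.091 = 463.602 mg/L

463.602 mg/L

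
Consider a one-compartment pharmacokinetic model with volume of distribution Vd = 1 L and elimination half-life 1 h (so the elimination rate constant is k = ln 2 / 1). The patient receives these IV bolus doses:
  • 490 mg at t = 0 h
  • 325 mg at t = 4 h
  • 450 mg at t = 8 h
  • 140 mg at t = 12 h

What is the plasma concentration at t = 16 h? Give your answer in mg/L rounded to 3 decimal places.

k = ln 2 / 1 = 0.69315 per h
Dose 1 (490 mg at t=0 h): 490·exp(−0.69315·16) = 0.007 mg/L
Dose 2 (325 mg at t=4 h): 325·exp(−0.69315·12) = 0.079 mg/L
Dose 3 (450 mg at t=8 h): 450·exp(−0.69315·8) = 1.758 mg/L
Dose 4 (140 mg at t=12 h): 140·exp(−0.69315·4) = 8.750 mg/L
C(16) = 0.007 + 0.079 + 1.758 + 8.750 = 10.595 mg/L

10.595 mg/L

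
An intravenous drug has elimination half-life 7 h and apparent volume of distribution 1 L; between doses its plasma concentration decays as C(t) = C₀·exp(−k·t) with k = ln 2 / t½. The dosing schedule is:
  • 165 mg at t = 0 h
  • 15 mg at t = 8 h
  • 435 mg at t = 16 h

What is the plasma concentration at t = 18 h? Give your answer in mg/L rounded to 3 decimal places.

390.178 mg/L

k = ln 2 / 7 = 0.09902 per h
Dose 1 (165 mg at t=0 h): 165·exp(−0.09902·18) = 27.759 mg/L
Dose 2 (15 mg at t=8 h): 15·exp(−0.09902·10) = 5.572 mg/L
Dose 3 (435 mg at t=16 h): 435·exp(−0.09902·2) = 356.846 mg/L
C(18) = 27.759 + 5.572 + 356.846 = 390.178 mg/L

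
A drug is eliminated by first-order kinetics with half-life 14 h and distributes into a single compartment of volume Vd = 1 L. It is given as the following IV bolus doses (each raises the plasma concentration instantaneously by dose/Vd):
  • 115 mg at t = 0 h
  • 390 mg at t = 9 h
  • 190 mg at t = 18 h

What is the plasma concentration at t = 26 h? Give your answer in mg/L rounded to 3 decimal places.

k = ln 2 / 14 = 0.04951 per h
Dose 1 (115 mg at t=0 h): 115·exp(−0.04951·26) = 31.743 mg/L
Dose 2 (390 mg at t=9 h): 390·exp(−0.04951·17) = 168.085 mg/L
Dose 3 (190 mg at t=18 h): 190·exp(−0.04951·8) = 127.861 mg/L
C(26) = 31.743 + 168.085 + 127.861 = 327.688 mg/L

327.688 mg/L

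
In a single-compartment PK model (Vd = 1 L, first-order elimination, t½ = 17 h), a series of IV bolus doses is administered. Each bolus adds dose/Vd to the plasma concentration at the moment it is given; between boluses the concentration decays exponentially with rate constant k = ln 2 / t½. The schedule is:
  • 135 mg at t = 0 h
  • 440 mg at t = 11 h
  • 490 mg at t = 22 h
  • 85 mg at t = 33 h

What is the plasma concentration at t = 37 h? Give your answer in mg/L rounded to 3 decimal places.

k = ln 2 / 17 = 0.04077 per h
Dose 1 (135 mg at t=0 h): 135·exp(−0.04077·37) = 29.864 mg/L
Dose 2 (440 mg at t=11 h): 440·exp(−0.04077·26) = 152.424 mg/L
Dose 3 (490 mg at t=22 h): 490·exp(−0.04077·15) = 265.816 mg/L
Dose 4 (85 mg at t=33 h): 85·exp(−0.04077·4) = 72.209 mg/L
C(37) = 29.864 + 152.424 + 265.816 + 72.209 = 520.313 mg/L

520.313 mg/L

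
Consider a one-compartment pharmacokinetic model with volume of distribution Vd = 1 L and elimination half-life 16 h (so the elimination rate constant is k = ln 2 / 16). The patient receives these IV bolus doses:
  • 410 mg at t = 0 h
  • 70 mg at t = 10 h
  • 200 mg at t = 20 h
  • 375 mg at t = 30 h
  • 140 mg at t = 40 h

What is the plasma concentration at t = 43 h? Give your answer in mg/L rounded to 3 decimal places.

490.705 mg/L

k = ln 2 / 16 = 0.04332 per h
Dose 1 (410 mg at t=0 h): 410·exp(−0.04332·43) = 63.645 mg/L
Dose 2 (70 mg at t=10 h): 70·exp(−0.04332·33) = 16.758 mg/L
Dose 3 (200 mg at t=20 h): 200·exp(−0.04332·23) = 73.841 mg/L
Dose 4 (375 mg at t=30 h): 375·exp(−0.04332·13) = 213.523 mg/L
Dose 5 (140 mg at t=40 h): 140·exp(−0.04332·3) = 122.938 mg/L
C(43) = 63.645 + 16.758 + 73.841 + 213.523 + 122.938 = 490.705 mg/L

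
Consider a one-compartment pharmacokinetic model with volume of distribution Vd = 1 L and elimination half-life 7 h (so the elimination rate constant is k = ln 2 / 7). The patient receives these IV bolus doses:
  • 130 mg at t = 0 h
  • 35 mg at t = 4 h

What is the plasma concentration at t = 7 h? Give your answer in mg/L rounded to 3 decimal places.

91.005 mg/L

k = ln 2 / 7 = 0.09902 per h
Dose 1 (130 mg at t=0 h): 130·exp(−0.09902·7) = 65.000 mg/L
Dose 2 (35 mg at t=4 h): 35·exp(−0.09902·3) = 26.005 mg/L
C(7) = 65.000 + 26.005 = 91.005 mg/L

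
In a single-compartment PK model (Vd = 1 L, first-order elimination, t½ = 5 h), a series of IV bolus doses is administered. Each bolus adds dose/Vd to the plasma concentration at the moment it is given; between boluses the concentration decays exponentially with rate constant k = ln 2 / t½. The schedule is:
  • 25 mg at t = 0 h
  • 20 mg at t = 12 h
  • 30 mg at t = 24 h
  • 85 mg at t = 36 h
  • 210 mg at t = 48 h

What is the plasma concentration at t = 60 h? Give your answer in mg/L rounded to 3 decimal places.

43.075 mg/L

k = ln 2 / 5 = 0.13863 per h
Dose 1 (25 mg at t=0 h): 25·exp(−0.13863·60) = 0.006 mg/L
Dose 2 (20 mg at t=12 h): 20·exp(−0.13863·48) = 0.026 mg/L
Dose 3 (30 mg at t=24 h): 30·exp(−0.13863·36) = 0.204 mg/L
Dose 4 (85 mg at t=36 h): 85·exp(−0.13863·24) = 3.051 mg/L
Dose 5 (210 mg at t=48 h): 210·exp(−0.13863·12) = 39.788 mg/L
C(60) = 0.006 + 0.026 + 0.204 + 3.051 + 39.788 = 43.075 mg/L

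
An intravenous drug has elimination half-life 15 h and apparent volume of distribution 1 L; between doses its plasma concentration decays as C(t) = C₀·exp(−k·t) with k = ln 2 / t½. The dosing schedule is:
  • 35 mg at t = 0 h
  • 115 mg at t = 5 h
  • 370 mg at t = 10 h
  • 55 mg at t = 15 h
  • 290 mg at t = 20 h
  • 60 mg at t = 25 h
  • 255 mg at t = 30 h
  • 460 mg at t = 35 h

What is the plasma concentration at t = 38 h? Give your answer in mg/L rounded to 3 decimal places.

887.314 mg/L

k = ln 2 / 15 = 0.04621 per h
Dose 1 (35 mg at t=0 h): 35·exp(−0.04621·38) = 6.046 mg/L
Dose 2 (115 mg at t=5 h): 115·exp(−0.04621·33) = 25.028 mg/L
Dose 3 (370 mg at t=10 h): 370·exp(−0.04621·28) = 101.456 mg/L
Dose 4 (55 mg at t=15 h): 55·exp(−0.04621·23) = 19.001 mg/L
Dose 5 (290 mg at t=20 h): 290·exp(−0.04621·18) = 126.230 mg/L
Dose 6 (60 mg at t=25 h): 60·exp(−0.04621·13) = 32.905 mg/L
Dose 7 (255 mg at t=30 h): 255·exp(−0.04621·8) = 176.194 mg/L
Dose 8 (460 mg at t=35 h): 460·exp(−0.04621·3) = 400.453 mg/L
C(38) = 6.046 + 25.028 + 101.456 + 19.001 + 126.230 + 32.905 + 176.194 + 400.453 = 887.314 mg/L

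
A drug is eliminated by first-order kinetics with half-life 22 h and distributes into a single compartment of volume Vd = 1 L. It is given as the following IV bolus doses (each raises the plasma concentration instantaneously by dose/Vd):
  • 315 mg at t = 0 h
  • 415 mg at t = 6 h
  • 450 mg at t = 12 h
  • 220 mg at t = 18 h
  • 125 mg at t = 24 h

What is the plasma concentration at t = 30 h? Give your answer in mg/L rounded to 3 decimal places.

k = ln 2 / 22 = 0.03151 per h
Dose 1 (315 mg at t=0 h): 315·exp(−0.03151·30) = 122.409 mg/L
Dose 2 (415 mg at t=6 h): 415·exp(−0.03151·24) = 194.828 mg/L
Dose 3 (450 mg at t=12 h): 450·exp(−0.03151·18) = 255.220 mg/L
Dose 4 (220 mg at t=18 h): 220·exp(−0.03151·12) = 150.739 mg/L
Dose 5 (125 mg at t=24 h): 125·exp(−0.03151·6) = 103.469 mg/L
C(30) = 122.409 + 194.828 + 255.220 + 150.739 + 103.469 = 826.666 mg/L

826.666 mg/L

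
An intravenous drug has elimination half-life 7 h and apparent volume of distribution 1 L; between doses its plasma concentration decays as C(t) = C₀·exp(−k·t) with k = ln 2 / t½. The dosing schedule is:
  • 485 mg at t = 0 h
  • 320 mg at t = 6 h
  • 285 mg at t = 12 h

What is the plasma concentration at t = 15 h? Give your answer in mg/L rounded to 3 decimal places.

k = ln 2 / 7 = 0.09902 per h
Dose 1 (485 mg at t=0 h): 485·exp(−0.09902·15) = 109.819 mg/L
Dose 2 (320 mg at t=6 h): 320·exp(−0.09902·9) = 131.254 mg/L
Dose 3 (285 mg at t=12 h): 285·exp(−0.09902·3) = 211.754 mg/L
C(15) = 109.819 + 131.254 + 211.754 = 452.827 mg/L

452.827 mg/L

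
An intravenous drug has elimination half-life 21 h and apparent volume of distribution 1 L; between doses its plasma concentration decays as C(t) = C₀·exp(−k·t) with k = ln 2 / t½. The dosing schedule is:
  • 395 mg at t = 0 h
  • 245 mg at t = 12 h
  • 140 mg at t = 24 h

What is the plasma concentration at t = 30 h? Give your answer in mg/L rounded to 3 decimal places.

k = ln 2 / 21 = 0.03301 per h
Dose 1 (395 mg at t=0 h): 395·exp(−0.03301·30) = 146.742 mg/L
Dose 2 (245 mg at t=12 h): 245·exp(−0.03301·18) = 135.251 mg/L
Dose 3 (140 mg at t=24 h): 140·exp(−0.03301·6) = 114.847 mg/L
C(30) = 146.742 + 135.251 + 114.847 = 396.840 mg/L

396.840 mg/L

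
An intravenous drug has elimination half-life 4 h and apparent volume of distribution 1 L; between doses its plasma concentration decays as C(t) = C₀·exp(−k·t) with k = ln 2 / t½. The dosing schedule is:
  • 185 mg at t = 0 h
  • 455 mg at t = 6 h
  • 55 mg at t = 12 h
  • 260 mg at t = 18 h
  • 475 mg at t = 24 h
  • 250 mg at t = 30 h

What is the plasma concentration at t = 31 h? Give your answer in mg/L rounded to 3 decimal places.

387.653 mg/L

k = ln 2 / 4 = 0.17329 per h
Dose 1 (185 mg at t=0 h): 185·exp(−0.17329·31) = 0.859 mg/L
Dose 2 (455 mg at t=6 h): 455·exp(−0.17329·25) = 5.978 mg/L
Dose 3 (55 mg at t=12 h): 55·exp(−0.17329·19) = 2.044 mg/L
Dose 4 (260 mg at t=18 h): 260·exp(−0.17329·13) = 27.329 mg/L
Dose 5 (475 mg at t=24 h): 475·exp(−0.17329·7) = 141.218 mg/L
Dose 6 (250 mg at t=30 h): 250·exp(−0.17329·1) = 210.224 mg/L
C(31) = 0.859 + 5.978 + 2.044 + 27.329 + 141.218 + 210.224 = 387.653 mg/L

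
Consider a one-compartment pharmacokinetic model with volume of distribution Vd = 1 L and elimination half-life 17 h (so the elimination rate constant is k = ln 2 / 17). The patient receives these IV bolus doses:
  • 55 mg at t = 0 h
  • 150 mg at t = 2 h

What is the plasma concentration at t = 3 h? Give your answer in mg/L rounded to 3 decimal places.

k = ln 2 / 17 = 0.04077 per h
Dose 1 (55 mg at t=0 h): 55·exp(−0.04077·3) = 48.668 mg/L
Dose 2 (150 mg at t=2 h): 150·exp(−0.04077·1) = 144.007 mg/L
C(3) = 48.668 + 144.007 = 192.675 mg/L

192.675 mg/L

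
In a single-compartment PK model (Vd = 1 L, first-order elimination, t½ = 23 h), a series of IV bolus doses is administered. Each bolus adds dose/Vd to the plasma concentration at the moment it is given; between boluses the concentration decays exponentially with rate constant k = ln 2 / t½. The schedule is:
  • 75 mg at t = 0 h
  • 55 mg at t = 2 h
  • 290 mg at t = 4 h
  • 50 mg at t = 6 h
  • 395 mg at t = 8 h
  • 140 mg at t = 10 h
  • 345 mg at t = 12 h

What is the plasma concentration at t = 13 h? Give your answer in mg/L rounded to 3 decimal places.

1154.171 mg/L

k = ln 2 / 23 = 0.03014 per h
Dose 1 (75 mg at t=0 h): 75·exp(−0.03014·13) = 50.689 mg/L
Dose 2 (55 mg at t=2 h): 55·exp(−0.03014·11) = 39.481 mg/L
Dose 3 (290 mg at t=4 h): 290·exp(−0.03014·9) = 221.108 mg/L
Dose 4 (50 mg at t=6 h): 50·exp(−0.03014·7) = 40.490 mg/L
Dose 5 (395 mg at t=8 h): 395·exp(−0.03014·5) = 339.747 mg/L
Dose 6 (140 mg at t=10 h): 140·exp(−0.03014·3) = 127.898 mg/L
Dose 7 (345 mg at t=12 h): 345·exp(−0.03014·1) = 334.758 mg/L
C(13) = 50.689 + 39.481 + 221.108 + 40.490 + 339.747 + 127.898 + 334.758 = 1154.171 mg/L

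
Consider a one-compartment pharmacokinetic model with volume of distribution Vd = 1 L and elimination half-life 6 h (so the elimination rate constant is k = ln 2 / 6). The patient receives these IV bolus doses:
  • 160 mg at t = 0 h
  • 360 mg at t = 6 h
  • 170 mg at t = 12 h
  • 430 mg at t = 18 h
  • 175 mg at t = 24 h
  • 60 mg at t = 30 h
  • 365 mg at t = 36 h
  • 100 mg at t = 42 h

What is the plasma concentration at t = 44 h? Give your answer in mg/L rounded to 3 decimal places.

284.492 mg/L

k = ln 2 / 6 = 0.11552 per h
Dose 1 (160 mg at t=0 h): 160·exp(−0.11552·44) = 0.992 mg/L
Dose 2 (360 mg at t=6 h): 360·exp(−0.11552·38) = 4.465 mg/L
Dose 3 (170 mg at t=12 h): 170·exp(−0.11552·32) = 4.217 mg/L
Dose 4 (430 mg at t=18 h): 430·exp(−0.11552·26) = 21.331 mg/L
Dose 5 (175 mg at t=24 h): 175·exp(−0.11552·20) = 17.362 mg/L
Dose 6 (60 mg at t=30 h): 60·exp(−0.11552·14) = 11.906 mg/L
Dose 7 (365 mg at t=36 h): 365·exp(−0.11552·8) = 144.850 mg/L
Dose 8 (100 mg at t=42 h): 100·exp(−0.11552·2) = 79.370 mg/L
C(44) = 0.992 + 4.465 + 4.217 + 21.331 + 17.362 + 11.906 + 144.850 + 79.370 = 284.492 mg/L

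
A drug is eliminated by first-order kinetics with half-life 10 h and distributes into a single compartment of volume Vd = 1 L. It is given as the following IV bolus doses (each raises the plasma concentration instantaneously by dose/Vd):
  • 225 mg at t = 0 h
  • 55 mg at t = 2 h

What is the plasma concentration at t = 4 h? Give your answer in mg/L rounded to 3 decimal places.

k = ln 2 / 10 = 0.06931 per h
Dose 1 (225 mg at t=0 h): 225·exp(−0.06931·4) = 170.518 mg/L
Dose 2 (55 mg at t=2 h): 55·exp(−0.06931·2) = 47.880 mg/L
C(4) = 170.518 + 47.880 = 218.398 mg/L

218.398 mg/L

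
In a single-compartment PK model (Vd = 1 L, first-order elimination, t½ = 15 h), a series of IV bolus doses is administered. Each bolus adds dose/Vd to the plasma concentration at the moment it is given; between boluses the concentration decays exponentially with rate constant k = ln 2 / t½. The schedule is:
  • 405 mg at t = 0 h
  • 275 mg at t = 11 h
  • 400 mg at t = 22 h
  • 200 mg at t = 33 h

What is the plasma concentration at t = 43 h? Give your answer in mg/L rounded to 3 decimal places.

395.771 mg/L

k = ln 2 / 15 = 0.04621 per h
Dose 1 (405 mg at t=0 h): 405·exp(−0.04621·43) = 55.527 mg/L
Dose 2 (275 mg at t=11 h): 275·exp(−0.04621·32) = 62.681 mg/L
Dose 3 (400 mg at t=22 h): 400·exp(−0.04621·21) = 151.572 mg/L
Dose 4 (200 mg at t=33 h): 200·exp(−0.04621·10) = 125.992 mg/L
C(43) = 55.527 + 62.681 + 151.572 + 125.992 = 395.771 mg/L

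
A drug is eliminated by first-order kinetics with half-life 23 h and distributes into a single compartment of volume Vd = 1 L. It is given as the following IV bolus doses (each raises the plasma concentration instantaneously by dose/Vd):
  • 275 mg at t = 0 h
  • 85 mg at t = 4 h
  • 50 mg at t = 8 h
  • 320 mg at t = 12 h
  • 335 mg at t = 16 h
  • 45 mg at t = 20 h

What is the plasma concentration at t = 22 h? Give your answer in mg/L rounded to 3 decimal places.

k = ln 2 / 23 = 0.03014 per h
Dose 1 (275 mg at t=0 h): 275·exp(−0.03014·22) = 141.707 mg/L
Dose 2 (85 mg at t=4 h): 85·exp(−0.03014·18) = 49.412 mg/L
Dose 3 (50 mg at t=8 h): 50·exp(−0.03014·14) = 32.789 mg/L
Dose 4 (320 mg at t=12 h): 320·exp(−0.03014·10) = 236.738 mg/L
Dose 5 (335 mg at t=16 h): 335·exp(−0.03014·6) = 279.586 mg/L
Dose 6 (45 mg at t=20 h): 45·exp(−0.03014·2) = 42.368 mg/L
C(22) = 141.707 + 49.412 + 32.789 + 236.738 + 279.586 + 42.368 = 782.599 mg/L

782.599 mg/L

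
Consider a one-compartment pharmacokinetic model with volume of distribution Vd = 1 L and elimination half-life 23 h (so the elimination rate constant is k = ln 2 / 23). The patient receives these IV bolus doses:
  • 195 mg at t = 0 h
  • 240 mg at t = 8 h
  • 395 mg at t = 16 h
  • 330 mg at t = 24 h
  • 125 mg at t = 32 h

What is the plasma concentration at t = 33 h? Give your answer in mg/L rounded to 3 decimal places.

k = ln 2 / 23 = 0.03014 per h
Dose 1 (195 mg at t=0 h): 195·exp(−0.03014·33) = 72.131 mg/L
Dose 2 (240 mg at t=8 h): 240·exp(−0.03014·25) = 112.981 mg/L
Dose 3 (395 mg at t=16 h): 395·exp(−0.03014·17) = 236.645 mg/L
Dose 4 (330 mg at t=24 h): 330·exp(−0.03014·9) = 251.605 mg/L
Dose 5 (125 mg at t=32 h): 125·exp(−0.03014·1) = 121.289 mg/L
C(33) = 72.131 + 112.981 + 236.645 + 251.605 + 121.289 = 794.651 mg/L

794.651 mg/L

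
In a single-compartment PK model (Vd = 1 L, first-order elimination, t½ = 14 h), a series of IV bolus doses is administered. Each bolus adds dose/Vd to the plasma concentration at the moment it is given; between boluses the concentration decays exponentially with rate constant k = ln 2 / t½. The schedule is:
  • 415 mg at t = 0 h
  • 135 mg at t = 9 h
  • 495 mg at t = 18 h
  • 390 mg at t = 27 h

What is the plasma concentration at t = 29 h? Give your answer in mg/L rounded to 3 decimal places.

789.255 mg/L

k = ln 2 / 14 = 0.04951 per h
Dose 1 (415 mg at t=0 h): 415·exp(−0.04951·29) = 98.738 mg/L
Dose 2 (135 mg at t=9 h): 135·exp(−0.04951·20) = 50.152 mg/L
Dose 3 (495 mg at t=18 h): 495·exp(−0.04951·11) = 287.132 mg/L
Dose 4 (390 mg at t=27 h): 390·exp(−0.04951·2) = 353.232 mg/L
C(29) = 98.738 + 50.152 + 287.132 + 353.232 = 789.255 mg/L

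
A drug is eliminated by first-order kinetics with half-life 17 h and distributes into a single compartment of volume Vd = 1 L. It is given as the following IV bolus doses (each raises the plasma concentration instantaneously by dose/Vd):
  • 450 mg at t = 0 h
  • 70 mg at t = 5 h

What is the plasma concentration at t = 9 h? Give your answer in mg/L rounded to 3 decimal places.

k = ln 2 / 17 = 0.04077 per h
Dose 1 (450 mg at t=0 h): 450·exp(−0.04077·9) = 311.777 mg/L
Dose 2 (70 mg at t=5 h): 70·exp(−0.04077·4) = 59.466 mg/L
C(9) = 311.777 + 59.466 = 371.243 mg/L

371.243 mg/L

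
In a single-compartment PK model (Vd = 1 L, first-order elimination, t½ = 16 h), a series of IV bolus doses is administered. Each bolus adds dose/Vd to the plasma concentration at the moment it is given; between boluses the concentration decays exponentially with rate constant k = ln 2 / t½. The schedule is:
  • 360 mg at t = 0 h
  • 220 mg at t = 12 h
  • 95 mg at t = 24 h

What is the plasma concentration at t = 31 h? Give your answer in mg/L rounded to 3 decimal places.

k = ln 2 / 16 = 0.04332 per h
Dose 1 (360 mg at t=0 h): 360·exp(−0.04332·31) = 93.985 mg/L
Dose 2 (220 mg at t=12 h): 220·exp(−0.04332·19) = 96.594 mg/L
Dose 3 (95 mg at t=24 h): 95·exp(−0.04332·7) = 70.149 mg/L
C(31) = 93.985 + 96.594 + 70.149 = 260.728 mg/L

260.728 mg/L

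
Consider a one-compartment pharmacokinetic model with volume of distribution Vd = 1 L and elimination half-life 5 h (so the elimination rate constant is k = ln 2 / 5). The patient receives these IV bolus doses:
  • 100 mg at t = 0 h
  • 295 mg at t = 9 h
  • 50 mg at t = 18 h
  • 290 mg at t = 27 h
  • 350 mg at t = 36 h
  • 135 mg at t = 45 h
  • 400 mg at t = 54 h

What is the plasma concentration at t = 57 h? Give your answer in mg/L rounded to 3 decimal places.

313.695 mg/L

k = ln 2 / 5 = 0.13863 per h
Dose 1 (100 mg at t=0 h): 100·exp(−0.13863·57) = 0.037 mg/L
Dose 2 (295 mg at t=9 h): 295·exp(−0.13863·48) = 0.380 mg/L
Dose 3 (50 mg at t=18 h): 50·exp(−0.13863·39) = 0.224 mg/L
Dose 4 (290 mg at t=27 h): 290·exp(−0.13863·30) = 4.531 mg/L
Dose 5 (350 mg at t=36 h): 350·exp(−0.13863·21) = 19.043 mg/L
Dose 6 (135 mg at t=45 h): 135·exp(−0.13863·12) = 25.578 mg/L
Dose 7 (400 mg at t=54 h): 400·exp(−0.13863·3) = 263.902 mg/L
C(57) = 0.037 + 0.380 + 0.224 + 4.531 + 19.043 + 25.578 + 263.902 = 313.695 mg/L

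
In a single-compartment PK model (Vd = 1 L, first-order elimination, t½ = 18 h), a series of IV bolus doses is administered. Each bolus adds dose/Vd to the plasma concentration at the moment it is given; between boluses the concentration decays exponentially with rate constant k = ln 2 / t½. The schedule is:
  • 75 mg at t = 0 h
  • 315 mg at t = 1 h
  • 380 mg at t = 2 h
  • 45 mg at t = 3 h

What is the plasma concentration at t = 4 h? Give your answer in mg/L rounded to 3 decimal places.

k = ln 2 / 18 = 0.03851 per h
Dose 1 (75 mg at t=0 h): 75·exp(−0.03851·4) = 64.293 mg/L
Dose 2 (315 mg at t=1 h): 315·exp(−0.03851·3) = 280.633 mg/L
Dose 3 (380 mg at t=2 h): 380·exp(−0.03851·2) = 351.832 mg/L
Dose 4 (45 mg at t=3 h): 45·exp(−0.03851·1) = 43.300 mg/L
C(4) = 64.293 + 280.633 + 351.832 + 43.300 = 740.059 mg/L

740.059 mg/L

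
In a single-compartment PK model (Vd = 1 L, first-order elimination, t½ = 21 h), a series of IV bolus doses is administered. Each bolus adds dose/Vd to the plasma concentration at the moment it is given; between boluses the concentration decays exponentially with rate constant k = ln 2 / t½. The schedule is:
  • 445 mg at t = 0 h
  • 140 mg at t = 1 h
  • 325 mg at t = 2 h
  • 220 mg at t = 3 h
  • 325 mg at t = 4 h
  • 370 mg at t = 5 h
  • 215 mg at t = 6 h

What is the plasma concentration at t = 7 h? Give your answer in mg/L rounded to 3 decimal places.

k = ln 2 / 21 = 0.03301 per h
Dose 1 (445 mg at t=0 h): 445·exp(−0.03301·7) = 353.197 mg/L
Dose 2 (140 mg at t=1 h): 140·exp(−0.03301·6) = 114.847 mg/L
Dose 3 (325 mg at t=2 h): 325·exp(−0.03301·5) = 275.556 mg/L
Dose 4 (220 mg at t=3 h): 220·exp(−0.03301·4) = 192.790 mg/L
Dose 5 (325 mg at t=4 h): 325·exp(−0.03301·3) = 294.360 mg/L
Dose 6 (370 mg at t=5 h): 370·exp(−0.03301·2) = 346.364 mg/L
Dose 7 (215 mg at t=6 h): 215·exp(−0.03301·1) = 208.019 mg/L
C(7) = 353.197 + 114.847 + 275.556 + 192.790 + 294.360 + 346.364 + 208.019 = 1785.132 mg/L

1785.132 mg/L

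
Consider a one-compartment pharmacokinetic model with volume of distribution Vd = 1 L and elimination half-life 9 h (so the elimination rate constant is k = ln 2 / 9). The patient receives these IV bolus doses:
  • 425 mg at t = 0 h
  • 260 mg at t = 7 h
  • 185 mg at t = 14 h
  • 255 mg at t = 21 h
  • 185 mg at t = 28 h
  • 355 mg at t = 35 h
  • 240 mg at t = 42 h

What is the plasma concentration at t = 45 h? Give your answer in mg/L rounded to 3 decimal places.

k = ln 2 / 9 = 0.07702 per h
Dose 1 (425 mg at t=0 h): 425·exp(−0.07702·45) = 13.281 mg/L
Dose 2 (260 mg at t=7 h): 260·exp(−0.07702·38) = 13.930 mg/L
Dose 3 (185 mg at t=14 h): 185·exp(−0.07702·31) = 16.994 mg/L
Dose 4 (255 mg at t=21 h): 255·exp(−0.07702·24) = 40.160 mg/L
Dose 5 (185 mg at t=28 h): 185·exp(−0.07702·17) = 49.953 mg/L
Dose 6 (355 mg at t=35 h): 355·exp(−0.07702·10) = 164.343 mg/L
Dose 7 (240 mg at t=42 h): 240·exp(−0.07702·3) = 190.488 mg/L
C(45) = 13.281 + 13.930 + 16.994 + 40.160 + 49.953 + 164.343 + 190.488 = 489.149 mg/L

489.149 mg/L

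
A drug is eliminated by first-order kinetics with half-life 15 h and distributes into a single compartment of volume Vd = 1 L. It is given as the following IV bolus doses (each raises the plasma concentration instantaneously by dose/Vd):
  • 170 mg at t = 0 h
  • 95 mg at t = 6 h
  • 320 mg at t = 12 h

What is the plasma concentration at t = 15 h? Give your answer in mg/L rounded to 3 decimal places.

426.253 mg/L

k = ln 2 / 15 = 0.04621 per h
Dose 1 (170 mg at t=0 h): 170·exp(−0.04621·15) = 85.000 mg/L
Dose 2 (95 mg at t=6 h): 95·exp(−0.04621·9) = 62.677 mg/L
Dose 3 (320 mg at t=12 h): 320·exp(−0.04621·3) = 278.576 mg/L
C(15) = 85.000 + 62.677 + 278.576 = 426.253 mg/L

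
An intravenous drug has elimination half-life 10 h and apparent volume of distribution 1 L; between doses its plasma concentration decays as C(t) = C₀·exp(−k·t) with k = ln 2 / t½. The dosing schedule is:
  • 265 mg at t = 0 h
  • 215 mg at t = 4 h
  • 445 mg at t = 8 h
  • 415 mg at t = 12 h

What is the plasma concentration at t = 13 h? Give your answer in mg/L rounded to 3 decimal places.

924.710 mg/L

k = ln 2 / 10 = 0.06931 per h
Dose 1 (265 mg at t=0 h): 265·exp(−0.06931·13) = 107.623 mg/L
Dose 2 (215 mg at t=4 h): 215·exp(−0.06931·9) = 115.216 mg/L
Dose 3 (445 mg at t=8 h): 445·exp(−0.06931·5) = 314.663 mg/L
Dose 4 (415 mg at t=12 h): 415·exp(−0.06931·1) = 387.209 mg/L
C(13) = 107.623 + 115.216 + 314.663 + 387.209 = 924.710 mg/L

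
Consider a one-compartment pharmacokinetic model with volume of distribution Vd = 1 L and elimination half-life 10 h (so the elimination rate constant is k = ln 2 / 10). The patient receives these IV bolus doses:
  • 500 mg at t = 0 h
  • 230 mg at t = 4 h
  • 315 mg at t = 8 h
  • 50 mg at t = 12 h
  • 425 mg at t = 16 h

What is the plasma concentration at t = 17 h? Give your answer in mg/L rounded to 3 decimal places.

848.001 mg/L

k = ln 2 / 10 = 0.06931 per h
Dose 1 (500 mg at t=0 h): 500·exp(−0.06931·17) = 153.893 mg/L
Dose 2 (230 mg at t=4 h): 230·exp(−0.06931·13) = 93.409 mg/L
Dose 3 (315 mg at t=8 h): 315·exp(−0.06931·9) = 168.804 mg/L
Dose 4 (50 mg at t=12 h): 50·exp(−0.06931·5) = 35.355 mg/L
Dose 5 (425 mg at t=16 h): 425·exp(−0.06931·1) = 396.539 mg/L
C(17) = 153.893 + 93.409 + 168.804 + 35.355 + 396.539 = 848.001 mg/L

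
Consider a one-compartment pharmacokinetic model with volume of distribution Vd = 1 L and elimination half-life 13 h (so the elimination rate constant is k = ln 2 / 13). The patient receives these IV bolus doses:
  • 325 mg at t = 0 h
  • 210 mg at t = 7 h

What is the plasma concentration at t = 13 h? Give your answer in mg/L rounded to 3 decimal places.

k = ln 2 / 13 = 0.05332 per h
Dose 1 (325 mg at t=0 h): 325·exp(−0.05332·13) = 162.500 mg/L
Dose 2 (210 mg at t=7 h): 210·exp(−0.05332·6) = 152.504 mg/L
C(13) = 162.500 + 152.504 = 315.004 mg/L

315.004 mg/L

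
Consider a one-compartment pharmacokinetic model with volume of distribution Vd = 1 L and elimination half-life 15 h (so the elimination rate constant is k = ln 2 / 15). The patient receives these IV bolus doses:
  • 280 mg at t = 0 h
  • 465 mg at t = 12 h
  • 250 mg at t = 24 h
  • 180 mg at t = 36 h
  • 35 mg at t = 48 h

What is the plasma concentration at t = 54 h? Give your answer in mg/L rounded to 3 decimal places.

257.234 mg/L

k = ln 2 / 15 = 0.04621 per h
Dose 1 (280 mg at t=0 h): 280·exp(−0.04621·54) = 23.091 mg/L
Dose 2 (465 mg at t=12 h): 465·exp(−0.04621·42) = 66.768 mg/L
Dose 3 (250 mg at t=24 h): 250·exp(−0.04621·30) = 62.500 mg/L
Dose 4 (180 mg at t=36 h): 180·exp(−0.04621·18) = 78.350 mg/L
Dose 5 (35 mg at t=48 h): 35·exp(−0.04621·6) = 26.525 mg/L
C(54) = 23.091 + 66.768 + 62.500 + 78.350 + 26.525 = 257.234 mg/L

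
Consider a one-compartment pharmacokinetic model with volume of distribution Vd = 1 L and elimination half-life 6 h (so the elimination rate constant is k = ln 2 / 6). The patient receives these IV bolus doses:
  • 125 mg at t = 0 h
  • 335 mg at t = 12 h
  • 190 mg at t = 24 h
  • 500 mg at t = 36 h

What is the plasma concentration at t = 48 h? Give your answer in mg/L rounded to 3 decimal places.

142.598 mg/L

k = ln 2 / 6 = 0.11552 per h
Dose 1 (125 mg at t=0 h): 125·exp(−0.11552·48) = 0.488 mg/L
Dose 2 (335 mg at t=12 h): 335·exp(−0.11552·36) = 5.234 mg/L
Dose 3 (190 mg at t=24 h): 190·exp(−0.11552·24) = 11.875 mg/L
Dose 4 (500 mg at t=36 h): 500·exp(−0.11552·12) = 125.000 mg/L
C(48) = 0.488 + 5.234 + 11.875 + 125.000 = 142.598 mg/L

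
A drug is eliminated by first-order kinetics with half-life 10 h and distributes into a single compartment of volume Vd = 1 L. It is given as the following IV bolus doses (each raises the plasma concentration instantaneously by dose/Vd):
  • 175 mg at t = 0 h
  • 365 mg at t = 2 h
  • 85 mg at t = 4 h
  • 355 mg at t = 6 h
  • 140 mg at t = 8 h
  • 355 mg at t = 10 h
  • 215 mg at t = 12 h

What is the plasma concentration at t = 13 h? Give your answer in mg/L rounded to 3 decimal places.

k = ln 2 / 10 = 0.06931 per h
Dose 1 (175 mg at t=0 h): 175·exp(−0.06931·13) = 71.072 mg/L
Dose 2 (365 mg at t=2 h): 365·exp(−0.06931·11) = 170.279 mg/L
Dose 3 (85 mg at t=4 h): 85·exp(−0.06931·9) = 45.550 mg/L
Dose 4 (355 mg at t=6 h): 355·exp(−0.06931·7) = 218.528 mg/L
Dose 5 (140 mg at t=8 h): 140·exp(−0.06931·5) = 98.995 mg/L
Dose 6 (355 mg at t=10 h): 355·exp(−0.06931·3) = 288.350 mg/L
Dose 7 (215 mg at t=12 h): 215·exp(−0.06931·1) = 200.602 mg/L
C(13) = 71.072 + 170.279 + 45.550 + 218.528 + 98.995 + 288.350 + 200.602 = 1093.376 mg/L

1093.376 mg/L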